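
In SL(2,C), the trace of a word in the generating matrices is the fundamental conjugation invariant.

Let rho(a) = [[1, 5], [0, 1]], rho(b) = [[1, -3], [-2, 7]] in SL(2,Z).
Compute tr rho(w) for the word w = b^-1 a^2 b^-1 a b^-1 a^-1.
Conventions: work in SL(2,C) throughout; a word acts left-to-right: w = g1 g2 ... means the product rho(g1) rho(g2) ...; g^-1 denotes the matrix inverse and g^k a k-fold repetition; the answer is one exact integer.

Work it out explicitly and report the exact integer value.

-1052

rho(b^-1) = [[7, 3], [2, 1]]
... * rho(a) = [[1, 5], [0, 1]]  ->  [[7, 38], [2, 11]]
... * rho(a) = [[1, 5], [0, 1]]  ->  [[7, 73], [2, 21]]
... * rho(b^-1) = [[7, 3], [2, 1]]  ->  [[195, 94], [56, 27]]
... * rho(a) = [[1, 5], [0, 1]]  ->  [[195, 1069], [56, 307]]
... * rho(b^-1) = [[7, 3], [2, 1]]  ->  [[3503, 1654], [1006, 475]]
... * rho(a^-1) = [[1, -5], [0, 1]]  ->  [[3503, -15861], [1006, -4555]]
tr = 3503 + -4555 = -1052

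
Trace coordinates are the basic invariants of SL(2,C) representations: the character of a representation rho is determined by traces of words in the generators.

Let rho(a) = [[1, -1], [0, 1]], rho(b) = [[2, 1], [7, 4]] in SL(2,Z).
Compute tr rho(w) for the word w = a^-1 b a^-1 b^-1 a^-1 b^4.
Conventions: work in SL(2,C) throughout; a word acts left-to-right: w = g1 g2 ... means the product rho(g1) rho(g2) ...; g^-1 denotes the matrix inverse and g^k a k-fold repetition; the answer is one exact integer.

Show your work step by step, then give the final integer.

-121080

rho(a^-1) = [[1, 1], [0, 1]]
... * rho(b) = [[2, 1], [7, 4]]  ->  [[9, 5], [7, 4]]
... * rho(a^-1) = [[1, 1], [0, 1]]  ->  [[9, 14], [7, 11]]
... * rho(b^-1) = [[4, -1], [-7, 2]]  ->  [[-62, 19], [-49, 15]]
... * rho(a^-1) = [[1, 1], [0, 1]]  ->  [[-62, -43], [-49, -34]]
... * rho(b) = [[2, 1], [7, 4]]  ->  [[-425, -234], [-336, -185]]
... * rho(b) = [[2, 1], [7, 4]]  ->  [[-2488, -1361], [-1967, -1076]]
... * rho(b) = [[2, 1], [7, 4]]  ->  [[-14503, -7932], [-11466, -6271]]
... * rho(b) = [[2, 1], [7, 4]]  ->  [[-84530, -46231], [-66829, -36550]]
tr = -84530 + -36550 = -121080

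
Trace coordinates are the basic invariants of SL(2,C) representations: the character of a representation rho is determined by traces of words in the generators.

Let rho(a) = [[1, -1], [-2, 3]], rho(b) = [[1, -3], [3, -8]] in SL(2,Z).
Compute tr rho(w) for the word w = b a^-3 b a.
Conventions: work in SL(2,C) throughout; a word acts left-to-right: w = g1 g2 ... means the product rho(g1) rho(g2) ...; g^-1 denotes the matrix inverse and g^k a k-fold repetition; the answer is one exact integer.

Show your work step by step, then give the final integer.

rho(b) = [[1, -3], [3, -8]]
... * rho(a^-1) = [[3, 1], [2, 1]]  ->  [[-3, -2], [-7, -5]]
... * rho(a^-1) = [[3, 1], [2, 1]]  ->  [[-13, -5], [-31, -12]]
... * rho(a^-1) = [[3, 1], [2, 1]]  ->  [[-49, -18], [-117, -43]]
... * rho(b) = [[1, -3], [3, -8]]  ->  [[-103, 291], [-246, 695]]
... * rho(a) = [[1, -1], [-2, 3]]  ->  [[-685, 976], [-1636, 2331]]
tr = -685 + 2331 = 1646

1646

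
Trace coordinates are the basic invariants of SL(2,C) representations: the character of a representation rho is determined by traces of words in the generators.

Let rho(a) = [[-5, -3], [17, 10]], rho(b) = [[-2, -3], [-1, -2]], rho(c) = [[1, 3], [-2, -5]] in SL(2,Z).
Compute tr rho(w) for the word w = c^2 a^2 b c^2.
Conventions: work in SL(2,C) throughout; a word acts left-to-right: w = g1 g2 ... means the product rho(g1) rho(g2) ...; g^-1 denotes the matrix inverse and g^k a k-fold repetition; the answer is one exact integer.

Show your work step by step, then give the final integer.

rho(c) = [[1, 3], [-2, -5]]
... * rho(c) = [[1, 3], [-2, -5]]  ->  [[-5, -12], [8, 19]]
... * rho(a) = [[-5, -3], [17, 10]]  ->  [[-179, -105], [283, 166]]
... * rho(a) = [[-5, -3], [17, 10]]  ->  [[-890, -513], [1407, 811]]
... * rho(b) = [[-2, -3], [-1, -2]]  ->  [[2293, 3696], [-3625, -5843]]
... * rho(c) = [[1, 3], [-2, -5]]  ->  [[-5099, -11601], [8061, 18340]]
... * rho(c) = [[1, 3], [-2, -5]]  ->  [[18103, 42708], [-28619, -67517]]
tr = 18103 + -67517 = -49414

-49414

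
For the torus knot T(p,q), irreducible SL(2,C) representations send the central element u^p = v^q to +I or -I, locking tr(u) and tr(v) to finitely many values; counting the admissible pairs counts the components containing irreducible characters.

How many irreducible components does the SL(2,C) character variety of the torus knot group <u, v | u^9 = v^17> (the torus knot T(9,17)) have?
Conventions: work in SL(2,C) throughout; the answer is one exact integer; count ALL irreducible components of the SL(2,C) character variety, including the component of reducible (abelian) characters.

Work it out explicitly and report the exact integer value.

Gamma = < u, v | u^9 = v^17 > (torus knot T(9,17)); the central element u^9 = v^17 acts as +I or -I in any irreducible SL(2,C) representation.
On an irreducible component, tr(u) is locked at 2*cos(pi*alpha/9) for some alpha in 1..8, and tr(v) at 2*cos(pi*beta/17) for some beta in 1..16.
Consistency of u^9 = (-1)^alpha I with v^17 = (-1)^beta I forces alpha = beta (mod 2).
Counting: 4 odd alphas x 8 odd betas + 4 even alphas x 8 even betas = 32 + 32 = 64.
Total: 64 irreducible-character components + 1 reducible (abelian) component = 65.

65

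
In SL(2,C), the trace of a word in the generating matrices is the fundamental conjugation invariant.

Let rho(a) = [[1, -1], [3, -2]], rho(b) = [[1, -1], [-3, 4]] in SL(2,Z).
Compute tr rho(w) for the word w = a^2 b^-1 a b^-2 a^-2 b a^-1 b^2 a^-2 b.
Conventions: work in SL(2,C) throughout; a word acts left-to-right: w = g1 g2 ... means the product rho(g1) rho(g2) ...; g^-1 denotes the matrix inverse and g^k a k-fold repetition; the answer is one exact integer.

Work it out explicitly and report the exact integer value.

-29707

rho(a) = [[1, -1], [3, -2]]
... * rho(a) = [[1, -1], [3, -2]]  ->  [[-2, 1], [-3, 1]]
... * rho(b^-1) = [[4, 1], [3, 1]]  ->  [[-5, -1], [-9, -2]]
... * rho(a) = [[1, -1], [3, -2]]  ->  [[-8, 7], [-15, 13]]
... * rho(b^-1) = [[4, 1], [3, 1]]  ->  [[-11, -1], [-21, -2]]
... * rho(b^-1) = [[4, 1], [3, 1]]  ->  [[-47, -12], [-90, -23]]
... * rho(a^-1) = [[-2, 1], [-3, 1]]  ->  [[130, -59], [249, -113]]
... * rho(a^-1) = [[-2, 1], [-3, 1]]  ->  [[-83, 71], [-159, 136]]
... * rho(b) = [[1, -1], [-3, 4]]  ->  [[-296, 367], [-567, 703]]
... * rho(a^-1) = [[-2, 1], [-3, 1]]  ->  [[-509, 71], [-975, 136]]
... * rho(b) = [[1, -1], [-3, 4]]  ->  [[-722, 793], [-1383, 1519]]
... * rho(b) = [[1, -1], [-3, 4]]  ->  [[-3101, 3894], [-5940, 7459]]
... * rho(a^-1) = [[-2, 1], [-3, 1]]  ->  [[-5480, 793], [-10497, 1519]]
... * rho(a^-1) = [[-2, 1], [-3, 1]]  ->  [[8581, -4687], [16437, -8978]]
... * rho(b) = [[1, -1], [-3, 4]]  ->  [[22642, -27329], [43371, -52349]]
tr = 22642 + -52349 = -29707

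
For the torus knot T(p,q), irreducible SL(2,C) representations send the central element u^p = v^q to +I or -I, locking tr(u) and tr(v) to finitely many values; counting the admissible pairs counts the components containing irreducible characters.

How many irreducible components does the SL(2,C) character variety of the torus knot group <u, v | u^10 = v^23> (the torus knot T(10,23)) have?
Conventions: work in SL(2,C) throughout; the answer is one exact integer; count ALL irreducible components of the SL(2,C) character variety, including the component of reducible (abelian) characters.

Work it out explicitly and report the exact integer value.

100

In the torus knot group T(10,23), u^10 = v^23 is central, so an irreducible representation sends it to +I or -I (Schur).
So on each irreducible component the traces are pinned: tr(u) = 2*cos(pi*alpha/10) with 1 <= alpha <= 9, tr(v) = 2*cos(pi*beta/23) with 1 <= beta <= 22.
Consistency of u^10 = (-1)^alpha I with v^23 = (-1)^beta I forces alpha = beta (mod 2).
count pairs: odd alpha (5 choices) x odd beta (11), plus even alpha (4) x even beta (11): 5*11 + 4*11 = 99.
Total: 99 irreducible-character components + 1 reducible (abelian) component = 100.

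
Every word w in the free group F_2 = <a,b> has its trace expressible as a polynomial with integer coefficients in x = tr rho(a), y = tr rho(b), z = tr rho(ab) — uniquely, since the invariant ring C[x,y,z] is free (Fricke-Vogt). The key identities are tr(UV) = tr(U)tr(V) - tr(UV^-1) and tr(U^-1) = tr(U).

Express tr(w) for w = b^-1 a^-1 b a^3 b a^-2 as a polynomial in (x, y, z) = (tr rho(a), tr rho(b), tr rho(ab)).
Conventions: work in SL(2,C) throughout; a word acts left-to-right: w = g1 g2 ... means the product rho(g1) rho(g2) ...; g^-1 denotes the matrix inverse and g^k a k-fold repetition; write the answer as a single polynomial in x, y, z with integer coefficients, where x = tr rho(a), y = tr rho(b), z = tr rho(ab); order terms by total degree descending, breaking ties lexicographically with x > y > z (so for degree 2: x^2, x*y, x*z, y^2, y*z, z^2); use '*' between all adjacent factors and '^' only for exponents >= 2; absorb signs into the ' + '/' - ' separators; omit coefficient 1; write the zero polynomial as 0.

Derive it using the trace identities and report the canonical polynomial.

trace(a^2 b) = trace(a) trace(b a) - trace(b) = x*z - y
trace(a^2) = trace(a) trace(a) - trace(1) = x^2 - 2
trace(b^2 a^2) = trace(b) trace(a^2 b) - trace(a^2) = x*y*z - x^2 - y^2 + 2
trace(b^2 a) = trace(b) trace(a b) - trace(a) = y*z - x
trace(b a^3 b) = trace(a) trace(b^2 a^2) - trace(b^2 a) = x^2*y*z - x^3 - x*y^2 - y*z + 3*x
trace(b a b a) = trace(a b) trace(a b) - trace(1)   [split at repeated a] = z^2 - 2
trace(b a b a^2) = trace(a) trace(b a b a) - trace(b a b) = x*z^2 - y*z - x
trace(b a^3 b a) = trace(a) trace(b a b a^2) - trace(b a b a) = x^2*z^2 - x*y*z - x^2 - z^2 + 2
trace(b a^3 b a^-1) = trace(b a^3 b) trace(a) - trace(b a^3 b a) = x^3*y*z - x^4 - x^2*y^2 - x^2*z^2 + 4*x^2 + z^2 - 2
trace(a^-1 b a^3 b a^-1) = trace(b a^3 b a^-1) trace(a) - trace(b a^3 b) = x^4*y*z - x^5 - x^3*y^2 - x^3*z^2 - x^2*y*z + 5*x^3 + x*y^2 + x*z^2 + y*z - 5*x
trace(a^-1 b a^3 b a^-2) = trace(a^-1 b a^3 b a^-1) trace(a) - trace(a^-1 b a^3 b) = x^5*y*z - x^6 - x^4*y^2 - x^4*z^2 - 2*x^3*y*z + 6*x^4 + 2*x^2*y^2 + 2*x^2*z^2 + x*y*z - 9*x^2 - z^2 + 2
trace(b^3 a) = trace(b) trace(a b^2) - trace(a b) = y^2*z - x*y - z
trace(b^2) = trace(b) trace(b) - trace(1) = y^2 - 2
trace(b^3) = trace(b) trace(b^2) - trace(b) = y^3 - 3*y
trace(a b^3 a) = trace(a) trace(b^3 a) - trace(b^3) = x*y^2*z - x^2*y - y^3 - x*z + 3*y
trace(b^2 a^3 b) = trace(a) trace(a b^3 a) - trace(a b^3) = x^2*y^2*z - x^3*y - x*y^3 - x^2*z - y^2*z + 4*x*y + z
trace(a^2 b a) = trace(a) trace(a b a) - trace(a b) = x^2*z - x*y - z
trace(a^3 b a) = trace(a) trace(a^2 b a) - trace(a^2 b) = x^3*z - x^2*y - 2*x*z + y
trace(b^2 a^3 b a) = trace(b) trace(a^3 b a b) - trace(a^3 b a) = x^2*y*z^2 - x^3*z - x*y^2*z - y*z^2 + 2*x*z + y
trace(b a^3 b a^-1 b) = trace(b^2 a^3 b) trace(a) - trace(b^2 a^3 b a) = x^3*y^2*z - x^4*y - x^2*y^3 - x^2*y*z^2 + 4*x^2*y + y*z^2 - x*z - y
trace(b^2 a b a) = trace(b) trace(a b a b) - trace(a b a) = y*z^2 - x*z - y
trace(b^2 a b a^2) = trace(a) trace(b^2 a b a) - trace(b^2 a b) = x*y*z^2 - x^2*z - y^2*z + z
trace(b a b a^3 b) = trace(a) trace(b^2 a b a^2) - trace(b^2 a b a) = x^2*y*z^2 - x^3*z - x*y^2*z - y*z^2 + 2*x*z + y
trace(b a b a b a) = trace(b a b a) trace(b a) - trace(a b)   [split at repeated b] = z^3 - 3*z
trace(b a b a b a^2) = trace(a) trace(b a b a b a) - trace(b a b a b) = x*z^3 - y*z^2 - 2*x*z + y
trace(b a b a^3 b a) = trace(a) trace(b a b a b a^2) - trace(b a b a b a) = x^2*z^3 - x*y*z^2 - 2*x^2*z - z^3 + x*y + 3*z
trace(b a^3 b a^-1 b a) = trace(b a b a^3 b) trace(a) - trace(b a b a^3 b a) = x^3*y*z^2 - x^4*z - x^2*y^2*z - x^2*z^3 + 4*x^2*z + z^3 - 3*z
trace(a^-1 b a^-1 b a^3 b) = trace(b a^3 b a^-1 b) trace(a) - trace(b a^3 b a^-1 b a) = x^4*y^2*z - x^5*y - x^3*y^3 - 2*x^3*y*z^2 + x^4*z + x^2*y^2*z + x^2*z^3 + 4*x^3*y + x*y*z^2 - 5*x^2*z - z^3 - x*y + 3*z
trace(b a^-1 b a^3 b) = trace(b a^3 b^2) trace(a) - trace(b a^3 b^2 a) = x^3*y^2*z - x^4*y - x^2*y^3 - x^2*y*z^2 + 4*x^2*y + y*z^2 - x*z - y
trace(a^-1 b a^3 b a^-2 b) = trace(a^-1 b a^-1 b a^3 b) trace(a) - trace(a^-1 b a^-1 b a^3 b a) = x^5*y^2*z - x^6*y - x^4*y^3 - 2*x^4*y*z^2 + x^5*z + x^3*z^3 + 5*x^4*y + x^2*y^3 + 2*x^2*y*z^2 - 5*x^3*z - x*z^3 - 5*x^2*y - y*z^2 + 4*x*z + y
trace(b^-1 a^-1 b a^3 b a^-2) = trace(a^-1 b a^3 b a^-2) trace(b) - trace(a^-1 b a^3 b a^-2 b) = x^4*y*z^2 - x^5*z - 2*x^3*y^2*z - x^3*z^3 + x^4*y + x^2*y^3 + 5*x^3*z + x*y^2*z + x*z^3 - 4*x^2*y - 4*x*z + y

x^4*y*z^2 - x^5*z - 2*x^3*y^2*z - x^3*z^3 + x^4*y + x^2*y^3 + 5*x^3*z + x*y^2*z + x*z^3 - 4*x^2*y - 4*x*z + y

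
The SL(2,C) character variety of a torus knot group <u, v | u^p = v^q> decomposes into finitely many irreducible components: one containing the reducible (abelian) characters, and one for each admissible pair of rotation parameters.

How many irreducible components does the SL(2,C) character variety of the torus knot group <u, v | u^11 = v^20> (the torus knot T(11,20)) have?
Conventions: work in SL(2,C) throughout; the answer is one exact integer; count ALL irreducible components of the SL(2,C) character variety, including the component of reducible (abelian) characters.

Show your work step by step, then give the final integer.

96

For T(11,20): irreducibility forces the central element u^11 = v^20 to one of +I, -I.
So on each irreducible component the traces are pinned: tr(u) = 2*cos(pi*alpha/11) with 1 <= alpha <= 10, tr(v) = 2*cos(pi*beta/20) with 1 <= beta <= 19.
u^11 = (-1)^alpha I and v^20 = (-1)^beta I must agree, so alpha and beta have equal parity.
Counting: 5 odd alphas x 10 odd betas + 5 even alphas x 9 even betas = 50 + 45 = 95.
Total: 95 irreducible-character components + 1 reducible (abelian) component = 96.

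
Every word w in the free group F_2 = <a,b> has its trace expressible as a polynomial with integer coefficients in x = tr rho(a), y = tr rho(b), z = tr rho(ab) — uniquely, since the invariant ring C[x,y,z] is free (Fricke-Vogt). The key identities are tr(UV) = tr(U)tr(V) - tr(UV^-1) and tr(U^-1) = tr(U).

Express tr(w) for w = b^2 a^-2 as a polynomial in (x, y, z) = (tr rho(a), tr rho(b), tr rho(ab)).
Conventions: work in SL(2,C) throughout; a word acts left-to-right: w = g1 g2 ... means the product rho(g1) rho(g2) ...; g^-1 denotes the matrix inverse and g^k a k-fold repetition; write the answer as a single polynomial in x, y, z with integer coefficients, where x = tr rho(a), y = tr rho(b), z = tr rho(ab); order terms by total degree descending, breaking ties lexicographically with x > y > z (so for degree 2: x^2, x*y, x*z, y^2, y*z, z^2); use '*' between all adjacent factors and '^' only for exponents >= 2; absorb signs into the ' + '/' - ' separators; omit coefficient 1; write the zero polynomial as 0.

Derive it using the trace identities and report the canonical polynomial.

x^2*y^2 - x*y*z - x^2 - y^2 + 2

reduce: trace(b^2) = trace(b)*trace(b) - trace(1) = y^2 - 2
so trace(b^2 a) = trace(b)*trace(a b) - trace(a) = y*z - x
reduce: trace(b^2 a^-1) = trace(b^2)*trace(a) - trace(b^2 a) = x*y^2 - y*z - x
reduce: trace(b^2 a^-2) = trace(b^2 a^-1)*trace(a) - trace(b^2) = x^2*y^2 - x*y*z - x^2 - y^2 + 2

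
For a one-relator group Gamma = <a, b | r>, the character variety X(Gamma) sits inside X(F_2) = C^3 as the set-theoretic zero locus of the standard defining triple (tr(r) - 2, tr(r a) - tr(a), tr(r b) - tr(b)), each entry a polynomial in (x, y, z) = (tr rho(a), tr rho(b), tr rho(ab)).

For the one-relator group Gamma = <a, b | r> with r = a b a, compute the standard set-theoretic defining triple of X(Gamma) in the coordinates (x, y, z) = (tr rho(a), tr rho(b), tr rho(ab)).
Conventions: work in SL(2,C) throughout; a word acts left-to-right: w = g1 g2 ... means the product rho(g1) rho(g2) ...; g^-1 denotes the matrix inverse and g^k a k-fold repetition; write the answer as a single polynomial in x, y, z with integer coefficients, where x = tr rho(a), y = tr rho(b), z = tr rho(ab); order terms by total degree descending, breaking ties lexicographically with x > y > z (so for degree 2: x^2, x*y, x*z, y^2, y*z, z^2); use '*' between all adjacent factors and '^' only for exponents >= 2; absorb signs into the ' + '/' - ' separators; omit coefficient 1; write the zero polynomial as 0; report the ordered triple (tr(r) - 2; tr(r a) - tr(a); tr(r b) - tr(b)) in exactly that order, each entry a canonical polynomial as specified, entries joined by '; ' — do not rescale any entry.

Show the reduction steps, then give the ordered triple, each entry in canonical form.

trace(a b a) = trace(a) * trace(b a) - trace(b) = x*z - y
trace(a b a^2) = trace(a) * trace(a b a) - trace(a b) = x^2*z - x*y - z
trace(a b a b) = trace(a b) * trace(a b) - trace(1) = z^2 - 2
assemble the triple (trace(r) - 2; trace(r a) - x; trace(r b) - y)

x*z - y - 2; x^2*z - x*y - x - z; z^2 - y - 2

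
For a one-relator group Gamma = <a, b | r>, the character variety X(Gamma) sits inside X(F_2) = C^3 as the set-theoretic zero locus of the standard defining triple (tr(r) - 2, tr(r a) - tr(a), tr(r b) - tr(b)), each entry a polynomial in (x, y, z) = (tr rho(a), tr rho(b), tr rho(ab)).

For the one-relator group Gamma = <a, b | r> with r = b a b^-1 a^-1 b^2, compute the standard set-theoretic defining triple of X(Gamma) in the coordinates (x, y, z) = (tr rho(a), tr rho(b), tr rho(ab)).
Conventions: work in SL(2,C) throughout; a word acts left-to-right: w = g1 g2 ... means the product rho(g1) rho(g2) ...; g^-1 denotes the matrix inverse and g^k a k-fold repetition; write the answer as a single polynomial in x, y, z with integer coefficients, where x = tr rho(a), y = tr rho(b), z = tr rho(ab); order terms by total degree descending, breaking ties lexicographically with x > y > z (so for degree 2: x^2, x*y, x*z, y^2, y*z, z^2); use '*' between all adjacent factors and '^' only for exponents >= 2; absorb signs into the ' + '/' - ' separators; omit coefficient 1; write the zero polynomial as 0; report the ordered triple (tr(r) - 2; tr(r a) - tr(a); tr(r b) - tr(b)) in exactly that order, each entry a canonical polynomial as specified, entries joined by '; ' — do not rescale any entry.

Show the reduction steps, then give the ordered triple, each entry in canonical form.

trace(b^2 a) = trace(b) trace(a b) - trace(a) = y*z - x
trace(b^2) = trace(b) trace(b) - trace(1) = y^2 - 2
trace(a^2 b^2) = trace(a) trace(b^2 a) - trace(b^2) = x*y*z - x^2 - y^2 + 2
trace(a^2 b) = trace(a) trace(b a) - trace(b) = x*z - y
trace(a b^3 a) = trace(b) trace(a^2 b^2) - trace(a^2 b) = x*y^2*z - x^2*y - y^3 - x*z + 3*y
trace(a b a b) = trace(a b) trace(a b) - trace(1) = z^2 - 2
trace(a b a b^2) = trace(b) trace(a b a b) - trace(a b a) = y*z^2 - x*z - y
trace(a b^3 a b) = trace(b) trace(a b a b^2) - trace(a b a b) = y^2*z^2 - x*y*z - y^2 - z^2 + 2
trace(b^3 a b^-1 a) = trace(a b^3 a) trace(b) - trace(a b^3 a b) = x*y^3*z - x^2*y^2 - y^4 - y^2*z^2 + 4*y^2 + z^2 - 2
trace(b a b^-1 a^-1 b^2) = trace(b^3 a b^-1) trace(a) - trace(b^3 a b^-1 a) = -x*y^3*z + x^2*y^2 + y^4 + y^2*z^2 + x*y*z - x^2 - 4*y^2 - z^2 + 2
trace(b^2 a b) = trace(b) trace(a b^2) - trace(a b)   [square of b] = y^2*z - x*y - z
trace(a b^2 a b a) = trace(a) trace(b^2 a b a) - trace(b^2 a b)   [square of a] = x*y*z^2 - x^2*z - y^2*z + z
trace(a b a b a b) = trace(b a b a) trace(b a) - trace(a b)   [split at a repeated b] = z^3 - 3*z
trace(a b a b a) = trace(a) trace(b a b a) - trace(b a b)   [square of a] = x*z^2 - y*z - x
trace(a b^2 a b a b) = trace(b) trace(a b a b a b) - trace(a b a b a)   [square of b] = y*z^3 - x*z^2 - 2*y*z + x
trace(b^2 a b a b^-1 a) = trace(a b^2 a b a) trace(b) - trace(a b^2 a b a b)   [inverse elimination on b] = x*y^2*z^2 - x^2*y*z - y^3*z - y*z^3 + x*z^2 + 3*y*z - x
trace(b a b^-1 a^-1 b^2 a) = trace(b^2 a b a b^-1) trace(a) - trace(b^2 a b a b^-1 a)   [inverse elimination on a] = -x*y^2*z^2 + x^2*y*z + y^3*z + y*z^3 - 3*y*z - x
trace(b^4 a) = trace(b) trace(b^2 a b) - trace(b^2 a) = y^3*z - x*y^2 - 2*y*z + x
trace(b^3) = trace(b) trace(b^2) - trace(b) = y^3 - 3*y
trace(b^4) = trace(b) trace(b^3) - trace(b^2) = y^4 - 4*y^2 + 2
trace(a b^4 a) = trace(a) trace(b^4 a) - trace(b^4) = x*y^3*z - x^2*y^2 - y^4 - 2*x*y*z + x^2 + 4*y^2 - 2
trace(a b^4 a b) = trace(b) trace(b^2 a b a b) - trace(b^2 a b a) = y^3*z^2 - x*y^2*z - y^3 - 2*y*z^2 + x*z + 3*y
trace(b^4 a b^-1 a) = trace(a b^4 a) trace(b) - trace(a b^4 a b) = x*y^4*z - x^2*y^3 - y^5 - y^3*z^2 - x*y^2*z + x^2*y + 5*y^3 + 2*y*z^2 - x*z - 5*y
trace(b a b^-1 a^-1 b^3) = trace(b^4 a b^-1) trace(a) - trace(b^4 a b^-1 a) = -x*y^4*z + x^2*y^3 + y^5 + y^3*z^2 + 2*x*y^2*z - 2*x^2*y - 5*y^3 - 2*y*z^2 + 5*y
assemble the triple (trace(r) - 2; trace(r a) - x; trace(r b) - y)

-x*y^3*z + x^2*y^2 + y^4 + y^2*z^2 + x*y*z - x^2 - 4*y^2 - z^2; -x*y^2*z^2 + x^2*y*z + y^3*z + y*z^3 - 3*y*z - 2*x; -x*y^4*z + x^2*y^3 + y^5 + y^3*z^2 + 2*x*y^2*z - 2*x^2*y - 5*y^3 - 2*y*z^2 + 4*y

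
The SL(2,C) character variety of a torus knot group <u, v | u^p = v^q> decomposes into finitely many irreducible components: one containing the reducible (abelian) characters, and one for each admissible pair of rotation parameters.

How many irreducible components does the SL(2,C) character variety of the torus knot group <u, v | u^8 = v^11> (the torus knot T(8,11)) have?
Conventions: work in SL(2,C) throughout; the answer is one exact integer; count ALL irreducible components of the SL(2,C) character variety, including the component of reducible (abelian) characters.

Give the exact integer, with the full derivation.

For T(8,11): irreducibility forces the central element u^8 = v^11 to one of +I, -I.
This locks tr(u) to 2*cos(pi*alpha/8), alpha in 1..7, and tr(v) to 2*cos(pi*beta/11), beta in 1..10, on each component of irreducible characters.
u^8 = (-1)^alpha I and v^11 = (-1)^beta I must agree, so alpha and beta have equal parity.
count pairs: odd alpha (4 choices) x odd beta (5), plus even alpha (3) x even beta (5): 4*5 + 3*5 = 35.
components with irreducible characters: 35; plus the single component of reducible (abelian) characters: total 36.

36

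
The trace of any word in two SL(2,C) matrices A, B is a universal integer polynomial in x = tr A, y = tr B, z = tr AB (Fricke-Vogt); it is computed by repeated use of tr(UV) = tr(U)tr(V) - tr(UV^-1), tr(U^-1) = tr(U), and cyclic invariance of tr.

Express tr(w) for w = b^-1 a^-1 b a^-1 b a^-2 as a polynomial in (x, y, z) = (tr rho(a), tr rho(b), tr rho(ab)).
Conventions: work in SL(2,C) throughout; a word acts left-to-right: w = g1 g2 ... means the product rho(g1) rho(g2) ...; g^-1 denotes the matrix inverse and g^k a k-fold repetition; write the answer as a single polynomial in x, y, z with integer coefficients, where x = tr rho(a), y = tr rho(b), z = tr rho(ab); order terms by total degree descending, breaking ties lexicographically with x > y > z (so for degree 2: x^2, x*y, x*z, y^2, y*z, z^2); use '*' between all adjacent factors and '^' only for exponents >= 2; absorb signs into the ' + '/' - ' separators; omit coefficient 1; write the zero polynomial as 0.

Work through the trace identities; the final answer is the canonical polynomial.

x^3*y^2*z - x^2*y^3 - 2*x^2*y*z^2 + x*y^2*z + x*z^3 + x^2*y - 2*x*z + y

next, tr(b a^-1) = tr(b) * tr(a) - tr(b a)  (eliminate a^-1) = x*y - z
and tr(b a^-2) = tr(b a^-1) * tr(a) - tr(b)  (eliminate a^-1) = x^2*y - x*z - y
and tr(a^-1 b a^-2) = tr(b a^-2) * tr(a) - tr(b a^-1)  (eliminate a^-1) = x^3*y - x^2*z - 2*x*y + z
tr(b^2) = tr(b) * tr(b) - tr(1)  (reduce the b square) = y^2 - 2
tr(b^2 a) = tr(b) * tr(a b) - tr(a)  (reduce the b square) = y*z - x
and tr(b a^-1 b) = tr(b^2) * tr(a) - tr(b^2 a)  (eliminate a^-1) = x*y^2 - y*z - x
next, tr(b a b a) = tr(b a) * tr(b a) - tr(1)  (split on b) = z^2 - 2
tr(b a^-1 b a) = tr(b a b) * tr(a) - tr(b a b a)  (eliminate a^-1) = x*y*z - x^2 - z^2 + 2
tr(b a^-1 b a^-1) = tr(b a^-1 b) * tr(a) - tr(b a^-1 b a)  (eliminate a^-1) = x^2*y^2 - 2*x*y*z + z^2 - 2
and tr(b a b^2) = tr(b) * tr(b a b) - tr(b a)  (reduce the b square) = y^2*z - x*y - z
next, tr(a b a) = tr(a) * tr(b a) - tr(b)  (reduce the a square) = x*z - y
tr(b a b^2 a) = tr(b) * tr(a b a b) - tr(a b a)  (reduce the b square) = y*z^2 - x*z - y
and tr(b a^-1 b a b) = tr(b a b^2) * tr(a) - tr(b a b^2 a)  (eliminate a^-1) = x*y^2*z - x^2*y - y*z^2 + y
tr(b a b a b a) = tr(a b a b) * tr(a b) - tr(b a)  (split on a) = z^3 - 3*z
next, tr(b a^-1 b a b a) = tr(b a b a b) * tr(a) - tr(b a b a b a)  (eliminate a^-1) = x*y*z^2 - x^2*z - z^3 - x*y + 3*z
tr(b a b a^-1 b a^-1) = tr(b a^-1 b a b) * tr(a) - tr(b a^-1 b a b a)  (eliminate a^-1) = x^2*y^2*z - x^3*y - 2*x*y*z^2 + x^2*z + z^3 + 2*x*y - 3*z
tr(b a b a^-1 b) = tr(b^2 a b) * tr(a) - tr(b^2 a b a)  (eliminate a^-1) = x*y^2*z - x^2*y - y*z^2 + y
tr(a b a^-1 b a^-2 b) = tr(b a b a^-1 b a^-1) * tr(a) - tr(b a b a^-1 b)  (eliminate a^-1) = x^3*y^2*z - x^4*y - 2*x^2*y*z^2 + x^3*z - x*y^2*z + x*z^3 + 3*x^2*y + y*z^2 - 3*x*z - y
and tr(b a^-1 b a^-2 b^-1 a) = tr(a b a^-1 b a^-2) * tr(b) - tr(a b a^-1 b a^-2 b)  (eliminate b^-1) = -x^3*y^2*z + x^4*y + x^2*y^3 + 2*x^2*y*z^2 - x^3*z - x*y^2*z - x*z^3 - 3*x^2*y + 3*x*z - y
tr(b^-1 a^-1 b a^-1 b a^-2) = tr(b a^-1 b a^-2 b^-1) * tr(a) - tr(b a^-1 b a^-2 b^-1 a)  (eliminate a^-1) = x^3*y^2*z - x^2*y^3 - 2*x^2*y*z^2 + x*y^2*z + x*z^3 + x^2*y - 2*x*z + y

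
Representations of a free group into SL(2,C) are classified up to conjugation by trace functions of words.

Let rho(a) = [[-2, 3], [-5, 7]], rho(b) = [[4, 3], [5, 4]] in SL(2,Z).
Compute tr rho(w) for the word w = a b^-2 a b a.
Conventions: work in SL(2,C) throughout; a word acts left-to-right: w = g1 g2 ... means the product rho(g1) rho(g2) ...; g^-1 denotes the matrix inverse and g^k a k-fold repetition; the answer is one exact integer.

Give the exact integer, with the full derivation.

13040

rho(a) = [[-2, 3], [-5, 7]]
... * rho(b^-1) = [[4, -3], [-5, 4]]  ->  [[-23, 18], [-55, 43]]
... * rho(b^-1) = [[4, -3], [-5, 4]]  ->  [[-182, 141], [-435, 337]]
... * rho(a) = [[-2, 3], [-5, 7]]  ->  [[-341, 441], [-815, 1054]]
... * rho(b) = [[4, 3], [5, 4]]  ->  [[841, 741], [2010, 1771]]
... * rho(a) = [[-2, 3], [-5, 7]]  ->  [[-5387, 7710], [-12875, 18427]]
tr = -5387 + 18427 = 13040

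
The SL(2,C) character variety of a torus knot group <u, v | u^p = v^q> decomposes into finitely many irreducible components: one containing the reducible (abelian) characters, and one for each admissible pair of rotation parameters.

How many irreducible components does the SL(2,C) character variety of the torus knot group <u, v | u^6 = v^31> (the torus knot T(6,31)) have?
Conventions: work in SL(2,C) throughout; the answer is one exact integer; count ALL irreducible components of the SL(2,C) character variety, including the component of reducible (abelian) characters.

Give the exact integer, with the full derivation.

Gamma = < u, v | u^6 = v^31 > (torus knot T(6,31)); the central element u^6 = v^31 acts as +I or -I in any irreducible SL(2,C) representation.
On an irreducible component, tr(u) is locked at 2*cos(pi*alpha/6) for some alpha in 1..5, and tr(v) at 2*cos(pi*beta/31) for some beta in 1..30.
u^6 = (-1)^alpha I and v^31 = (-1)^beta I must agree, so alpha and beta have equal parity.
Enumerate parity-matched pairs: 3*15 odd-odd plus 2*15 even-even gives 75.
Total: 75 irreducible-character components + 1 reducible (abelian) component = 76.

76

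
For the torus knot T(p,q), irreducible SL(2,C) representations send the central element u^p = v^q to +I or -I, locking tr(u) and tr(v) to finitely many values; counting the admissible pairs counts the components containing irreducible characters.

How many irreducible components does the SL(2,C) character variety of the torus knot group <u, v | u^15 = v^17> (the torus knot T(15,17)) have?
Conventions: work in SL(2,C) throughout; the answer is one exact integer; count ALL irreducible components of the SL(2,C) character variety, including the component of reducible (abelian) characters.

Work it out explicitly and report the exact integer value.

In the torus knot group T(15,17), u^15 = v^17 is central, so an irreducible representation sends it to +I or -I (Schur).
On an irreducible component, tr(u) is locked at 2*cos(pi*alpha/15) for some alpha in 1..14, and tr(v) at 2*cos(pi*beta/17) for some beta in 1..16.
Consistency of u^15 = (-1)^alpha I with v^17 = (-1)^beta I forces alpha = beta (mod 2).
Counting: 7 odd alphas x 8 odd betas + 7 even alphas x 8 even betas = 56 + 56 = 112.
That is 112 components of irreducible characters, and with the reducible (abelian) component the total is 113.

113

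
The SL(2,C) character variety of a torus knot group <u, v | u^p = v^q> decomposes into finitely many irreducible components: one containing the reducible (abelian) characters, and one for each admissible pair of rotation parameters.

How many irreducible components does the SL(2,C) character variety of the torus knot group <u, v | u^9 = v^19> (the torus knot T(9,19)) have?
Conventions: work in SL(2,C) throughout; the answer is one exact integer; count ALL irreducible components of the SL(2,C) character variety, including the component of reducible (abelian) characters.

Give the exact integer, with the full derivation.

For T(9,19): irreducibility forces the central element u^9 = v^19 to one of +I, -I.
So on each irreducible component the traces are pinned: tr(u) = 2*cos(pi*alpha/9) with 1 <= alpha <= 8, tr(v) = 2*cos(pi*beta/19) with 1 <= beta <= 18.
u^9 = (-1)^alpha I and v^19 = (-1)^beta I must agree, so alpha and beta have equal parity.
Enumerate parity-matched pairs: 4*9 odd-odd plus 4*9 even-even gives 72.
Total: 72 irreducible-character components + 1 reducible (abelian) component = 73.

73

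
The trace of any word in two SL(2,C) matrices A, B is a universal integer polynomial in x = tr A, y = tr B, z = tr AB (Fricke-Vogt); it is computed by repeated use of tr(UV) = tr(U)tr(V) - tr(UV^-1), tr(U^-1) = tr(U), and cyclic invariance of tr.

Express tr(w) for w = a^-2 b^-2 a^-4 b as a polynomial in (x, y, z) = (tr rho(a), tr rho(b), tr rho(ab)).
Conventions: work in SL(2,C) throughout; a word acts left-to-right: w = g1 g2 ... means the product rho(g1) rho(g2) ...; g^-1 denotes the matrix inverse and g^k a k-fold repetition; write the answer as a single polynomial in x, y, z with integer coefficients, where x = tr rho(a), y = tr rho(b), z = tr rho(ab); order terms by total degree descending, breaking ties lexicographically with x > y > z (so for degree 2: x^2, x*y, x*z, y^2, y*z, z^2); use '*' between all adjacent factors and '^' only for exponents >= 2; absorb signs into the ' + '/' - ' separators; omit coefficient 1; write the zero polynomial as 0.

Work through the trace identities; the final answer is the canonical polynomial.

trace(a^-1 b) = trace(b)*trace(a) - trace(b a) = x*y - z
next, trace(a^-1 b a^-1) = trace(a^-1 b)*trace(a) - trace(a^-1 b a) = x^2*y - x*z - y
trace(a^-2 b a^-1) = trace(a^-1 b a^-1)*trace(a) - trace(a^-1 b) = x^3*y - x^2*z - 2*x*y + z
trace(a^-3 b a^-1) = trace(a^-2 b a^-1)*trace(a) - trace(a^-2 b) = x^4*y - x^3*z - 3*x^2*y + 2*x*z + y
trace(b^2) = trace(b)*trace(b) - trace(1) = y^2 - 2
trace(b^2 a) = trace(b)*trace(a b) - trace(a) = y*z - x
next, trace(b a^-1 b) = trace(b^2)*trace(a) - trace(b^2 a) = x*y^2 - y*z - x
next, trace(b a b a) = trace(b a)*trace(b a) - trace(1) = z^2 - 2
and trace(b a^-1 b a) = trace(b a b)*trace(a) - trace(b a b a) = x*y*z - x^2 - z^2 + 2
trace(a^-1 b a^-1 b) = trace(b a^-1 b)*trace(a) - trace(b a^-1 b a) = x^2*y^2 - 2*x*y*z + z^2 - 2
next, trace(b a^-1 b a^-2) = trace(a^-1 b a^-1 b)*trace(a) - trace(a^-1 b a^-1 b a) = x^3*y^2 - 2*x^2*y*z - x*y^2 + x*z^2 + y*z - x
and trace(a^-3 b a^-1 b) = trace(b a^-1 b a^-2)*trace(a) - trace(b a^-1 b a^-1) = x^4*y^2 - 2*x^3*y*z - 2*x^2*y^2 + x^2*z^2 + 3*x*y*z - x^2 - z^2 + 2
trace(a^-2 b a^-1 b^-1 a^-1) = trace(a^-3 b a^-1)*trace(b) - trace(a^-3 b a^-1 b) = x^3*y*z - x^2*y^2 - x^2*z^2 - x*y*z + x^2 + y^2 + z^2 - 2
next, trace(a^-2 b a^-1 b^-1) = trace(a^-2 b a^-1)*trace(b) - trace(a^-2 b a^-1 b) = x^2*y*z - x*y^2 - x*z^2 + x
next, trace(b^-1 a^-4 b a^-1) = trace(a^-2 b a^-1 b^-1 a^-1)*trace(a) - trace(a^-2 b a^-1 b^-1) = x^4*y*z - x^3*y^2 - x^3*z^2 - 2*x^2*y*z + x^3 + 2*x*y^2 + 2*x*z^2 - 3*x
next, trace(a^-4 b a^-1) = trace(a^-4 b)*trace(a) - trace(a^-4 b a) = x^5*y - x^4*z - 4*x^3*y + 3*x^2*z + 3*x*y - z
next, trace(b^-2 a^-4 b a^-1) = trace(b^-1 a^-4 b a^-1)*trace(b) - trace(b^-1 a^-4 b a^-1 b) = x^4*y^2*z - x^5*y - x^3*y^3 - x^3*y*z^2 + x^4*z - 2*x^2*y^2*z + 5*x^3*y + 2*x*y^3 + 2*x*y*z^2 - 3*x^2*z - 6*x*y + z
and trace(a^-2) = trace(a^-1)*trace(a) - trace(1) = x^2 - 2
next, trace(b^-1 a^-2) = trace(a^-2)*trace(b) - trace(a^-2 b) = x*z - y
trace(a^-2 b^-1 a^-1) = trace(b^-1 a^-2)*trace(a) - trace(b^-1 a^-1) = x^2*z - x*y - z
next, trace(b^-1 a^-4) = trace(a^-2 b^-1 a^-1)*trace(a) - trace(a^-2 b^-1) = x^3*z - x^2*y - 2*x*z + y
next, trace(a^-2 b^-2 a^-4 b) = trace(b^-2 a^-4 b a^-1)*trace(a) - trace(b^-2 a^-4 b) = x^5*y^2*z - x^6*y - x^4*y^3 - x^4*y*z^2 + x^5*z - 2*x^3*y^2*z + 5*x^4*y + 2*x^2*y^3 + 2*x^2*y*z^2 - 4*x^3*z - 5*x^2*y + 3*x*z - y

x^5*y^2*z - x^6*y - x^4*y^3 - x^4*y*z^2 + x^5*z - 2*x^3*y^2*z + 5*x^4*y + 2*x^2*y^3 + 2*x^2*y*z^2 - 4*x^3*z - 5*x^2*y + 3*x*z - y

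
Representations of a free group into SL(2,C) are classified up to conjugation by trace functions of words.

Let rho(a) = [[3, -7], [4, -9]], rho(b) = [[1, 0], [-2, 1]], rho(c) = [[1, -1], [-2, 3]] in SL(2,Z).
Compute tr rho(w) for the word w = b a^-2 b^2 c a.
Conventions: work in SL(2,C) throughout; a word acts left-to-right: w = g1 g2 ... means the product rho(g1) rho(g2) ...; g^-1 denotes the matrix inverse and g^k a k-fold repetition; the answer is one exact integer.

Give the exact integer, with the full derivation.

rho(b) = [[1, 0], [-2, 1]]
... * rho(a^-1) = [[-9, 7], [-4, 3]]  ->  [[-9, 7], [14, -11]]
... * rho(a^-1) = [[-9, 7], [-4, 3]]  ->  [[53, -42], [-82, 65]]
... * rho(b) = [[1, 0], [-2, 1]]  ->  [[137, -42], [-212, 65]]
... * rho(b) = [[1, 0], [-2, 1]]  ->  [[221, -42], [-342, 65]]
... * rho(c) = [[1, -1], [-2, 3]]  ->  [[305, -347], [-472, 537]]
... * rho(a) = [[3, -7], [4, -9]]  ->  [[-473, 988], [732, -1529]]
tr = -473 + -1529 = -2002

-2002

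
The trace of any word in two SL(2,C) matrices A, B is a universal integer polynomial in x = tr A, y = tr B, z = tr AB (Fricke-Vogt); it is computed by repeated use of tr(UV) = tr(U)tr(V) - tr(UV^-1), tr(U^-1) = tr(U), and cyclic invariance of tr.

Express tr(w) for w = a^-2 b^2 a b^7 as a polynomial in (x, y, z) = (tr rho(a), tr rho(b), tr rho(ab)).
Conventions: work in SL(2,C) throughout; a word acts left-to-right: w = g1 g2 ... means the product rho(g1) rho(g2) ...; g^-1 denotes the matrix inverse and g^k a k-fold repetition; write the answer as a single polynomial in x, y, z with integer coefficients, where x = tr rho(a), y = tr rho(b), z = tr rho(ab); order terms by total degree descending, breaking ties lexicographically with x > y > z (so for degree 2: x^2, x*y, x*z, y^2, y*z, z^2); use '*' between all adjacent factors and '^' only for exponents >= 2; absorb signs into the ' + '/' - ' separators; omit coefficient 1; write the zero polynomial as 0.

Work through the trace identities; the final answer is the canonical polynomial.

x^2*y^8*z - x^3*y^7 - x*y^7*z^2 - 5*x^2*y^6*z - y^8*z + 5*x^3*y^5 + x*y^7 + 5*x*y^5*z^2 + 6*x^2*y^4*z + 7*y^6*z - 6*x^3*y^3 - 5*x*y^5 - 6*x*y^3*z^2 - x^2*y^2*z - 15*y^4*z + x^3*y + 5*x*y^3 + x*y*z^2 + 10*y^2*z + x*y - z

tr(b a b) = tr(b)*tr(a b) - tr(a)  (reduce the b square) = y*z - x
tr(b a b^2) = tr(b)*tr(b a b) - tr(b a)  (reduce the b square) = y^2*z - x*y - z
tr(b^3 a b) = tr(b)*tr(b a b^2) - tr(b a b)  (reduce the b square) = y^3*z - x*y^2 - 2*y*z + x
tr(a b^5) = tr(b)*tr(b^3 a b) - tr(b^3 a)  (reduce the b square) = y^4*z - x*y^3 - 3*y^2*z + 2*x*y + z
tr(a b^6) = tr(b)*tr(a b^5) - tr(a b^4)  (reduce the b square) = y^5*z - x*y^4 - 4*y^3*z + 3*x*y^2 + 3*y*z - x
tr(b^5 a b^2) = tr(b)*tr(a b^6) - tr(a b^5)  (reduce the b square) = y^6*z - x*y^5 - 5*y^4*z + 4*x*y^3 + 6*y^2*z - 3*x*y - z
tr(b^4 a b^4) = tr(b)*tr(b^5 a b^2) - tr(b^5 a b)  (reduce the b square) = y^7*z - x*y^6 - 6*y^5*z + 5*x*y^4 + 10*y^3*z - 6*x*y^2 - 4*y*z + x
tr(b^2 a b^7) = tr(b)*tr(b^4 a b^4) - tr(b^4 a b^3)  (reduce the b square) = y^8*z - x*y^7 - 7*y^6*z + 6*x*y^5 + 15*y^4*z - 10*x*y^3 - 10*y^2*z + 4*x*y + z
tr(a b a b) = tr(a b)*tr(a b) - tr(1)  (split on a) = z^2 - 2
tr(a b a) = tr(a)*tr(b a) - tr(b)  (reduce the a square) = x*z - y
tr(a b^2 a b) = tr(b)*tr(a b a b) - tr(a b a)  (reduce the b square) = y*z^2 - x*z - y
tr(b^2) = tr(b)*tr(b) - tr(1)  (reduce the b square) = y^2 - 2
tr(a b^2 a) = tr(a)*tr(b^2 a) - tr(b^2)  (reduce the a square) = x*y*z - x^2 - y^2 + 2
tr(a b^2 a b^2) = tr(b)*tr(a b^2 a b) - tr(a b^2 a)  (reduce the b square) = y^2*z^2 - 2*x*y*z + x^2 - 2
tr(b^2 a b^2 a b) = tr(b)*tr(a b^2 a b^2) - tr(a b^2 a b)  (reduce the b square) = y^3*z^2 - 2*x*y^2*z + x^2*y - y*z^2 + x*z - y
tr(b^3 a b^2 a b) = tr(b)*tr(b^2 a b^2 a b) - tr(b^2 a b^2 a)  (reduce the b square) = y^4*z^2 - 2*x*y^3*z + x^2*y^2 - 2*y^2*z^2 + 3*x*y*z - x^2 - y^2 + 2
tr(a b^2 a b^5) = tr(b)*tr(b^3 a b^2 a b) - tr(b^3 a b^2 a)  (reduce the b square) = y^5*z^2 - 2*x*y^4*z + x^2*y^3 - 3*y^3*z^2 + 5*x*y^2*z - 2*x^2*y - y^3 + y*z^2 - x*z + 3*y
tr(b^3 a b^2 a b^3) = tr(b)*tr(a b^2 a b^5) - tr(a b^2 a b^4)  (reduce the b square) = y^6*z^2 - 2*x*y^5*z + x^2*y^4 - 4*y^4*z^2 + 7*x*y^3*z - 3*x^2*y^2 - y^4 + 3*y^2*z^2 - 4*x*y*z + x^2 + 4*y^2 - 2
tr(b^2 a b^7 a) = tr(b)*tr(b^3 a b^2 a b^3) - tr(b^3 a b^2 a b^2)  (reduce the b square) = y^7*z^2 - 2*x*y^6*z + x^2*y^5 - 5*y^5*z^2 + 9*x*y^4*z - 4*x^2*y^3 - y^5 + 6*y^3*z^2 - 9*x*y^2*z + 3*x^2*y + 5*y^3 - y*z^2 + x*z - 5*y
tr(b^2 a b^7 a^-1) = tr(b^2 a b^7)*tr(a) - tr(b^2 a b^7 a)  (eliminate a^-1) = x*y^8*z - x^2*y^7 - y^7*z^2 - 5*x*y^6*z + 5*x^2*y^5 + 5*y^5*z^2 + 6*x*y^4*z - 6*x^2*y^3 + y^5 - 6*y^3*z^2 - x*y^2*z + x^2*y - 5*y^3 + y*z^2 + 5*y
tr(a^-2 b^2 a b^7) = tr(b^2 a b^7 a^-1)*tr(a) - tr(b^2 a b^7)  (eliminate a^-1) = x^2*y^8*z - x^3*y^7 - x*y^7*z^2 - 5*x^2*y^6*z - y^8*z + 5*x^3*y^5 + x*y^7 + 5*x*y^5*z^2 + 6*x^2*y^4*z + 7*y^6*z - 6*x^3*y^3 - 5*x*y^5 - 6*x*y^3*z^2 - x^2*y^2*z - 15*y^4*z + x^3*y + 5*x*y^3 + x*y*z^2 + 10*y^2*z + x*y - z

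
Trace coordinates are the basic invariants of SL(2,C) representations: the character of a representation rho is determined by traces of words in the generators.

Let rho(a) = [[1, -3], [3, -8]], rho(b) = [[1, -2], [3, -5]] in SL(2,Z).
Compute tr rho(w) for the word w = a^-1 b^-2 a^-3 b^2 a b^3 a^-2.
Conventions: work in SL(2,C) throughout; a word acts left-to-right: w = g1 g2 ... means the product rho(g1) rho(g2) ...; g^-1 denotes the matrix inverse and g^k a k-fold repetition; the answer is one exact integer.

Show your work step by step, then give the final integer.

rho(a^-1) = [[-8, 3], [-3, 1]]
... * rho(b^-1) = [[-5, 2], [-3, 1]]  ->  [[31, -13], [12, -5]]
... * rho(b^-1) = [[-5, 2], [-3, 1]]  ->  [[-116, 49], [-45, 19]]
... * rho(a^-1) = [[-8, 3], [-3, 1]]  ->  [[781, -299], [303, -116]]
... * rho(a^-1) = [[-8, 3], [-3, 1]]  ->  [[-5351, 2044], [-2076, 793]]
... * rho(a^-1) = [[-8, 3], [-3, 1]]  ->  [[36676, -14009], [14229, -5435]]
... * rho(b) = [[1, -2], [3, -5]]  ->  [[-5351, -3307], [-2076, -1283]]
... * rho(b) = [[1, -2], [3, -5]]  ->  [[-15272, 27237], [-5925, 10567]]
... * rho(a) = [[1, -3], [3, -8]]  ->  [[66439, -172080], [25776, -66761]]
... * rho(b) = [[1, -2], [3, -5]]  ->  [[-449801, 727522], [-174507, 282253]]
... * rho(b) = [[1, -2], [3, -5]]  ->  [[1732765, -2738008], [672252, -1062251]]
... * rho(b) = [[1, -2], [3, -5]]  ->  [[-6481259, 10224510], [-2514501, 3966751]]
... * rho(a^-1) = [[-8, 3], [-3, 1]]  ->  [[21176542, -9219267], [8215755, -3576752]]
... * rho(a^-1) = [[-8, 3], [-3, 1]]  ->  [[-141754535, 54310359], [-54995784, 21070513]]
tr = -141754535 + 21070513 = -120684022

-120684022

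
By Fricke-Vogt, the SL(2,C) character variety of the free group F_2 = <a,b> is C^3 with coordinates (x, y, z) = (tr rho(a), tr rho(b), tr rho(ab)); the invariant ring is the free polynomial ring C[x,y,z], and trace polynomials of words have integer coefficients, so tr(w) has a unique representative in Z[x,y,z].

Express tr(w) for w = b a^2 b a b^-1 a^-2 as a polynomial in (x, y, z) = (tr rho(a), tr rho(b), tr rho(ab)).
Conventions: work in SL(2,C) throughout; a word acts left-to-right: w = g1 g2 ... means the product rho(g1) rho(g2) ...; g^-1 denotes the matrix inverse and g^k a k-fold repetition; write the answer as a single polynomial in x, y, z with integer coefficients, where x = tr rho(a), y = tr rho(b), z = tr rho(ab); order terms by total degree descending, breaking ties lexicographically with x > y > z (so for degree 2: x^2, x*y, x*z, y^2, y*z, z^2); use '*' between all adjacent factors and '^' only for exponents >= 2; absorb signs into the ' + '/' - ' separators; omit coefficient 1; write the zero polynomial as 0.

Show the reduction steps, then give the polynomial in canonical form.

use: trace(b a^2) = trace(a)*trace(b a) - trace(b)  (reduce the a square) = x*z - y
trace(a^2 b a) = trace(a)*trace(b a^2) - trace(b a)  (reduce the a square) = x^2*z - x*y - z
trace(b a b a) = trace(a b)*trace(a b) - trace(1)  (split on a) = z^2 - 2
trace(b a b) = trace(b)*trace(a b) - trace(a)  (reduce the b square) = y*z - x
trace(b a^2 b a) = trace(a)*trace(b a b a) - trace(b a b)  (reduce the a square) = x*z^2 - y*z - x
trace(a^2) = trace(a)*trace(a) - trace(1)  (reduce the a square) = x^2 - 2
use: trace(b a^2 b) = trace(b)*trace(a^2 b) - trace(a^2)  (reduce the b square) = x*y*z - x^2 - y^2 + 2
use: trace(a b a^2 b a) = trace(a)*trace(b a^2 b a) - trace(b a^2 b)  (reduce the a square) = x^2*z^2 - 2*x*y*z + y^2 - 2
use: trace(b a b a b a) = trace(a b a b)*trace(a b) - trace(b a)  (split on a) = z^3 - 3*z
trace(b a b a b) = trace(b)*trace(a b a b) - trace(a b a)  (reduce the b square) = y*z^2 - x*z - y
use: trace(a b a^2 b a b) = trace(a)*trace(b a b a b a) - trace(b a b a b)  (reduce the a square) = x*z^3 - y*z^2 - 2*x*z + y
apply: trace(b a^2 b a b^-1 a) = trace(a b a^2 b a)*trace(b) - trace(a b a^2 b a b)  (eliminate b^-1) = x^2*y*z^2 - 2*x*y^2*z - x*z^3 + y^3 + y*z^2 + 2*x*z - 3*y
trace(a^-1 b a^2 b a b^-1) = trace(b a^2 b a b^-1)*trace(a) - trace(b a^2 b a b^-1 a)  (eliminate a^-1) = -x^2*y*z^2 + x^3*z + 2*x*y^2*z + x*z^3 - x^2*y - y^3 - y*z^2 - 3*x*z + 3*y
use: trace(b a^2 b a b^-1 a^-2) = trace(a^-1 b a^2 b a b^-1)*trace(a) - trace(a^-1 b a^2 b a b^-1 a)  (eliminate a^-1) = -x^3*y*z^2 + x^4*z + 2*x^2*y^2*z + x^2*z^3 - x^3*y - x*y^3 - x*y*z^2 - 4*x^2*z + 4*x*y + z

-x^3*y*z^2 + x^4*z + 2*x^2*y^2*z + x^2*z^3 - x^3*y - x*y^3 - x*y*z^2 - 4*x^2*z + 4*x*y + z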